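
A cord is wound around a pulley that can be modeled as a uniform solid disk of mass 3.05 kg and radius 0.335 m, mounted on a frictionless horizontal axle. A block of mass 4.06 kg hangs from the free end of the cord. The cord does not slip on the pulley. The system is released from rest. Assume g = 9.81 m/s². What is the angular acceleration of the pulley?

I = ½MR² = (1/2)(3.05)(0.335)² = 0.1711 kg·m².
Block: mg − T = ma. Pulley: TR = Iα. No-slip: a = αR, so T = (I/R²)a = 1.525·a.
Then mg = (m + 1.525)a, so a = (4.06)(9.81)/(4.06 + 1.525) = 7.131 m/s².
α = a/R = 7.131/0.335 = 21.29 rad/s².

α ≈ 21.3 rad/s²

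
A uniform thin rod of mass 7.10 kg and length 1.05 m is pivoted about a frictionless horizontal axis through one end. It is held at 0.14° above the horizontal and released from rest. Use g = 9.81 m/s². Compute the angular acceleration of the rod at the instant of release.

About the pivot, I = (1/3)ML² = (1/3)(7.10)(1.05)² = 2.609 kg·m².
The weight acts at the center, a distance L/2 = 0.5250 m from the pivot; τ = Mg(L/2) cos 0.14° = 36.57 N·m.
α = τ/I = 36.57/2.609 = 14.01 rad/s².

α ≈ 14.0 rad/s²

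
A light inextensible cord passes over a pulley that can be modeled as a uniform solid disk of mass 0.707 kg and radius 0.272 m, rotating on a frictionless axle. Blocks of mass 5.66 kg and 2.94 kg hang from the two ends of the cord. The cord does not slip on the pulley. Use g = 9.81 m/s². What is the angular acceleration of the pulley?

I = ½MR² = (1/2)(0.707)(0.272)² = 0.02615 kg·m².
Heavier block: m₁g − T₁ = m₁a. Lighter block: T₂ − m₂g = m₂a.
Pulley: (T₁ − T₂)R = Iα = I(a/R), so T₁ − T₂ = (I/R²)a = (1/2)M_p a = 0.3535·a.
Adding the three: (m₁ − m₂)g = (m₁ + m₂ + 0.3535)a, so a = (5.66 − 2.94)(9.81)/(5.66 + 2.94 + 0.3535) = 2.980 m/s².
α = a/R = 2.980/0.272 = 10.96 rad/s².

α ≈ 11.0 rad/s²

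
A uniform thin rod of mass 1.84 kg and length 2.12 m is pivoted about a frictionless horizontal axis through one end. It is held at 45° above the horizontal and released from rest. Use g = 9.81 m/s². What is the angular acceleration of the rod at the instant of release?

About the pivot, I = (1/3)ML² = (1/3)(1.84)(2.12)² = 2.757 kg·m².
The weight acts at the center, a distance L/2 = 1.060 m from the pivot; τ = Mg(L/2) cos 45° = 13.53 N·m.
α = τ/I = 13.53/2.757 = 4.908 rad/s².
(Equivalently α = (3g/(2L)) cos 45° = 4.908 rad/s².)

α ≈ 4.91 rad/s²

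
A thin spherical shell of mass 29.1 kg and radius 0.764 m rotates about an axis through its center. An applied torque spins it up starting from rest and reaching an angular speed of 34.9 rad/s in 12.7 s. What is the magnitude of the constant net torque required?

τ ≈ 31.1 N·m

I = (2/3)MR² = (2/3)(29.1)(0.764)² = 11.32 kg·m².
α = Δω/Δt = (34.9 − 0)/12.7 = 2.748 rad/s².
τ = Iα = (11.32)(2.748) = 31.12 N·m.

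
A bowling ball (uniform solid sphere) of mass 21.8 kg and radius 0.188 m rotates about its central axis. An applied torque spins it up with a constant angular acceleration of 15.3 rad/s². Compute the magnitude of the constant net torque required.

τ ≈ 4.72 N·m

I = (2/5)MR² = (2/5)(21.8)(0.188)² = 0.3082 kg·m².
τ = Iα = (0.3082)(15.30) = 4.715 N·m.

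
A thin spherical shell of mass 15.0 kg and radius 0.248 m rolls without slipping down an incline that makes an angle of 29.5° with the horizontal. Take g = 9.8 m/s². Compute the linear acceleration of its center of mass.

Translation along the incline: Mg sinθ − f = Ma.
Rotation about the center: fR = Iα with I = (2/3)MR². No-slip gives a = αR, so f = (I/R²)a = (2/3)M a.
Substituting: Mg sinθ = (1 + 0.6667)Ma, so a = g sinθ/(1 + 0.6667) = (9.8) sin 29.5° / 1.667 = 2.895 m/s².

a ≈ 2.90 m/s²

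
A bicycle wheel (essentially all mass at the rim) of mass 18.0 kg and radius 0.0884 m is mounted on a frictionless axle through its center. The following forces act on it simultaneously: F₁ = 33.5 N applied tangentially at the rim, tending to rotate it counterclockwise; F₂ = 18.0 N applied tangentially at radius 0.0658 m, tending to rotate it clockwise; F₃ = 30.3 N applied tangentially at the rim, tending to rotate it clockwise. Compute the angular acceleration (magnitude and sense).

α ≈ 6.41 rad/s², clockwise

I = MR² = (18.0)(0.0884)² = 0.1407 kg·m².
Taking counterclockwise as positive: τ₁ = +(33.5)(0.0884) = +2.961 N·m; τ₂ = −(18.0)(0.0658) = −1.184 N·m; τ₃ = −(30.3)(0.0884) = −2.679 N·m.
Net torque τ = -0.9015 N·m.
α = τ/I = -0.9015/0.1407 = -6.409 rad/s².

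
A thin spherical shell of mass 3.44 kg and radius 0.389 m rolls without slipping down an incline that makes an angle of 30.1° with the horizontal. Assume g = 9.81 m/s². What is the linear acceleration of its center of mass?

a ≈ 2.95 m/s²

Translation along the incline: Mg sinθ − f = Ma.
Rotation about the center: fR = Iα with I = (2/3)MR². No-slip gives a = αR, so f = (I/R²)a = (2/3)M a.
Substituting: Mg sinθ = (1 + 0.6667)Ma, so a = g sinθ/(1 + 0.6667) = (9.81) sin 30.1° / 1.667 = 2.952 m/s².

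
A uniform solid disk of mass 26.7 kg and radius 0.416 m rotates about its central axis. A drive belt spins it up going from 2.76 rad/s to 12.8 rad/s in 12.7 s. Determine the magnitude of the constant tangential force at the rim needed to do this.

I = ½MR² = (1/2)(26.7)(0.416)² = 2.310 kg·m².
α = Δω/Δt = (12.8 − 2.76)/12.7 = 0.7906 rad/s².
The required torque is τ = Iα = (2.310)(0.7906) = 1.826 N·m.
A tangential force at the rim gives τ = FR, so F = τ/R = 1.826/0.416 = 4.390 N.

F ≈ 4.39 N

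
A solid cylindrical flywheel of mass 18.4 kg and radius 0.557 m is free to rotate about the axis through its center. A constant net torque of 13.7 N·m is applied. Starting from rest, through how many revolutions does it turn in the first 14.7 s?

I = ½MR² = (1/2)(18.4)(0.557)² = 2.854 kg·m².
α = τ/I = 13.7/2.854 = 4.800 rad/s².
θ = ½αt² = ½(4.800)(14.7)² = 518.6 rad.
Revolutions = θ/(2π) = 82.54.

≈ 82.5 revolutions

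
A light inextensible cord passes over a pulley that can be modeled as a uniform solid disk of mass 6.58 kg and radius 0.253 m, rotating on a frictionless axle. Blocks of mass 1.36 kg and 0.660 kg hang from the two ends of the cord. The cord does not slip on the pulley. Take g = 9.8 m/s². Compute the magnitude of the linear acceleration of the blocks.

I = ½MR² = (1/2)(6.58)(0.253)² = 0.2106 kg·m².
Heavier block: m₁g − T₁ = m₁a. Lighter block: T₂ − m₂g = m₂a.
Pulley: (T₁ − T₂)R = Iα = I(a/R), so T₁ − T₂ = (I/R²)a = (1/2)M_p a = 3.290·a.
Adding the three: (m₁ − m₂)g = (m₁ + m₂ + 3.290)a, so a = (1.36 − 0.660)(9.8)/(1.36 + 0.660 + 3.290) = 1.292 m/s².

a ≈ 1.29 m/s²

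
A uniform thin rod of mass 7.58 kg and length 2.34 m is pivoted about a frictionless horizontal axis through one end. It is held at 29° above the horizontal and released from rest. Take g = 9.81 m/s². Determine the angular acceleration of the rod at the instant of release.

About the pivot, I = (1/3)ML² = (1/3)(7.58)(2.34)² = 13.84 kg·m².
The weight acts at the center, a distance L/2 = 1.170 m from the pivot; τ = Mg(L/2) cos 29° = 76.09 N·m.
α = τ/I = 76.09/13.84 = 5.500 rad/s².

α ≈ 5.50 rad/s²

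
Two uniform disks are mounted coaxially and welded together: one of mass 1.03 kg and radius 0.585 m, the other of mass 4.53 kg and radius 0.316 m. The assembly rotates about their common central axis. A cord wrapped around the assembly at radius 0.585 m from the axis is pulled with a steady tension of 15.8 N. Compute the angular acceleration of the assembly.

I = ½M₁R₁² + ½M₂R₂² = ½(1.03)(0.585)² + ½(4.53)(0.316)² = 0.4024 kg·m².
τ = F r = (15.8)(0.585) = 9.243 N·m.
α = τ/I = 9.243/0.4024 = 22.97 rad/s².

α ≈ 23.0 rad/s²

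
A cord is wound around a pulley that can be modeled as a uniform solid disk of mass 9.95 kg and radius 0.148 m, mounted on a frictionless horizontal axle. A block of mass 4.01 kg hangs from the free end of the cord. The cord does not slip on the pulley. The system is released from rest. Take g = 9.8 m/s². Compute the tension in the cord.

T ≈ 21.8 N

I = ½MR² = (1/2)(9.95)(0.148)² = 0.1090 kg·m².
Block: mg − T = ma. Pulley: TR = Iα. No-slip: a = αR, so T = (I/R²)a = 4.975·a.
Then mg = (m + 4.975)a, so a = (4.01)(9.8)/(4.01 + 4.975) = 4.374 m/s².
T = 4.975·a = 21.76 N.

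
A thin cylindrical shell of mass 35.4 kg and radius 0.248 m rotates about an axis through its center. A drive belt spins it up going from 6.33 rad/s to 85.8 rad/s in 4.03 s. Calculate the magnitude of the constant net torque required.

τ ≈ 42.9 N·m

I = MR² = (35.4)(0.248)² = 2.177 kg·m².
α = Δω/Δt = (85.8 − 6.33)/4.03 = 19.72 rad/s².
τ = Iα = (2.177)(19.72) = 42.93 N·m.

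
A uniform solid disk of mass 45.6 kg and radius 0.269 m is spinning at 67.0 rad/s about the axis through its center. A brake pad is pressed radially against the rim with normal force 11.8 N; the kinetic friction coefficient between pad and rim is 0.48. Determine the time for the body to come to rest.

t ≈ 72.6 s

I = ½MR² = (1/2)(45.6)(0.269)² = 1.650 kg·m².
Friction force f = μN = (0.48)(11.8) = 5.664 N at the rim; torque magnitude τ = fR = 1.524 N·m, opposing ω.
|α| = τ/I = 1.524/1.650 = 0.9235 rad/s² (deceleration).
0 = ω₀ − |α|t ⇒ t = ω₀/|α| = 67.0/0.9235 = 72.55 s.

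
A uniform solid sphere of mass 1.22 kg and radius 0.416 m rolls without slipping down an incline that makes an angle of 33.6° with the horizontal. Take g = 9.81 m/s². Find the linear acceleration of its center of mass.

Translation along the incline: Mg sinθ − f = Ma.
Rotation about the center: fR = Iα with I = (2/5)MR². No-slip gives a = αR, so f = (I/R²)a = (2/5)M a.
Substituting: Mg sinθ = (1 + 0.4000)Ma, so a = g sinθ/(1 + 0.4000) = (9.81) sin 33.6° / 1.400 = 3.878 m/s².

a ≈ 3.88 m/s²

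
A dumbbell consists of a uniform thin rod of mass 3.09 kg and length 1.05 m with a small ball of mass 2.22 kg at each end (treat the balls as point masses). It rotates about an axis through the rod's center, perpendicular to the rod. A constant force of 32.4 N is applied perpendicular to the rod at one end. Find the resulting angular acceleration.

I_rod = (1/12)ML² = (1/12)(3.09)(1.05)² = 0.2839 kg·m².
I_balls = 2·m·(L/2)² = 2(2.22)(0.5250)² = 1.224 kg·m².
Total I = 1.508 kg·m².
τ = F·(L/2) = (32.4)(0.525) = 17.01 N·m.
α = τ/I = 17.01/1.508 = 11.28 rad/s².

α ≈ 11.3 rad/s²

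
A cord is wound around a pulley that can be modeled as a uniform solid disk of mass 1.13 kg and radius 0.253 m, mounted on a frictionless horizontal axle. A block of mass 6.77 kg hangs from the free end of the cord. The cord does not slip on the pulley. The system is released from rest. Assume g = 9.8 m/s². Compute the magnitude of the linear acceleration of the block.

I = ½MR² = (1/2)(1.13)(0.253)² = 0.03617 kg·m².
Block: mg − T = ma. Pulley: TR = Iα. No-slip: a = αR, so T = (I/R²)a = 0.5650·a.
Then mg = (m + 0.5650)a, so a = (6.77)(9.8)/(6.77 + 0.5650) = 9.045 m/s².

a ≈ 9.05 m/s²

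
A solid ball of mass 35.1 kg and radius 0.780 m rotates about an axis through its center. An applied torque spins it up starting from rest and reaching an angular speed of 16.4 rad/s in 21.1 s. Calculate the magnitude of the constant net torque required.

I = (2/5)MR² = (2/5)(35.1)(0.780)² = 8.542 kg·m².
α = Δω/Δt = (16.4 − 0)/21.1 = 0.7773 rad/s².
τ = Iα = (8.542)(0.7773) = 6.639 N·m.

τ ≈ 6.64 N·m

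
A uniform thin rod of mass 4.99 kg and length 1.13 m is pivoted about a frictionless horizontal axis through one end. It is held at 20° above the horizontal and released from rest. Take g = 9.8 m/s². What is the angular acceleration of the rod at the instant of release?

About the pivot, I = (1/3)ML² = (1/3)(4.99)(1.13)² = 2.124 kg·m².
The weight acts at the center, a distance L/2 = 0.5650 m from the pivot; τ = Mg(L/2) cos 20° = 25.96 N·m.
α = τ/I = 25.96/2.124 = 12.22 rad/s².
(Equivalently α = (3g/(2L)) cos 20° = 12.22 rad/s².)

α ≈ 12.2 rad/s²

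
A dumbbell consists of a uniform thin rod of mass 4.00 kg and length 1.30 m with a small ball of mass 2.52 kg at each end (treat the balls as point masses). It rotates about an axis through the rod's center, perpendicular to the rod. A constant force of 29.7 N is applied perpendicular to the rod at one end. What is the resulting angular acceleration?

I_rod = (1/12)ML² = (1/12)(4.00)(1.30)² = 0.5633 kg·m².
I_balls = 2·m·(L/2)² = 2(2.52)(0.6500)² = 2.129 kg·m².
Total I = 2.693 kg·m².
τ = F·(L/2) = (29.7)(0.650) = 19.30 N·m.
α = τ/I = 19.30/2.693 = 7.169 rad/s².

α ≈ 7.17 rad/s²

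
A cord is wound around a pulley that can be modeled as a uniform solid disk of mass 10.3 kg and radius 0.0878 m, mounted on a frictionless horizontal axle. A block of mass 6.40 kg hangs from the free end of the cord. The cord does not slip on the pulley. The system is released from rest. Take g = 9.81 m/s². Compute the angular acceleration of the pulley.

α ≈ 61.9 rad/s²

I = ½MR² = (1/2)(10.3)(0.0878)² = 0.03970 kg·m².
Block: mg − T = ma. Pulley: TR = Iα. No-slip: a = αR, so T = (I/R²)a = 5.150·a.
Then mg = (m + 5.150)a, so a = (6.40)(9.81)/(6.40 + 5.150) = 5.436 m/s².
α = a/R = 5.436/0.0878 = 61.91 rad/s².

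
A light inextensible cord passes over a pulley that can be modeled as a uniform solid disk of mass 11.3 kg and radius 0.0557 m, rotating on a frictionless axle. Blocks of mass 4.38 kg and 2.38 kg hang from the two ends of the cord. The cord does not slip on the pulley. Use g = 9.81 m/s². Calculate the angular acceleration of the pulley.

I = ½MR² = (1/2)(11.3)(0.0557)² = 0.01753 kg·m².
Heavier block: m₁g − T₁ = m₁a. Lighter block: T₂ − m₂g = m₂a.
Pulley: (T₁ − T₂)R = Iα = I(a/R), so T₁ − T₂ = (I/R²)a = (1/2)M_p a = 5.650·a.
Adding the three: (m₁ − m₂)g = (m₁ + m₂ + 5.650)a, so a = (4.38 − 2.38)(9.81)/(4.38 + 2.38 + 5.650) = 1.581 m/s².
α = a/R = 1.581/0.0557 = 28.38 rad/s².

α ≈ 28.4 rad/s²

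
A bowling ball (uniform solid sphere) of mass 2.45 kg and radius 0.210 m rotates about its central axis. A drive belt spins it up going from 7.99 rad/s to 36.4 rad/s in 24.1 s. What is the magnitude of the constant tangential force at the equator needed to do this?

I = (2/5)MR² = (2/5)(2.45)(0.210)² = 0.04322 kg·m².
α = Δω/Δt = (36.4 − 7.99)/24.1 = 1.179 rad/s².
The required torque is τ = Iα = (0.04322)(1.179) = 0.05095 N·m.
A tangential force at the equator gives τ = FR, so F = τ/R = 0.05095/0.210 = 0.2426 N.

F ≈ 0.243 N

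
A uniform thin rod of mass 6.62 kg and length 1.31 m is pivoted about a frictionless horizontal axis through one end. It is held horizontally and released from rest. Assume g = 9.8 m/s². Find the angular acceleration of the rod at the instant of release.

About the pivot, I = (1/3)ML² = (1/3)(6.62)(1.31)² = 3.787 kg·m².
The weight acts at the center, a distance L/2 = 0.6550 m from the pivot; τ = Mg(L/2) = 42.49 N·m.
α = τ/I = 42.49/3.787 = 11.22 rad/s².

α ≈ 11.2 rad/s²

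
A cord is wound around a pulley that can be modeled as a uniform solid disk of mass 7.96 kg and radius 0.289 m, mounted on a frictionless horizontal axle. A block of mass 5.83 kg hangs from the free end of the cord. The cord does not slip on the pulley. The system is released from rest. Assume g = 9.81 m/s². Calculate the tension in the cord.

I = ½MR² = (1/2)(7.96)(0.289)² = 0.3324 kg·m².
Block: mg − T = ma. Pulley: TR = Iα. No-slip: a = αR, so T = (I/R²)a = 3.980·a.
Then mg = (m + 3.980)a, so a = (5.83)(9.81)/(5.83 + 3.980) = 5.830 m/s².
T = 3.980·a = 23.20 N.

T ≈ 23.2 N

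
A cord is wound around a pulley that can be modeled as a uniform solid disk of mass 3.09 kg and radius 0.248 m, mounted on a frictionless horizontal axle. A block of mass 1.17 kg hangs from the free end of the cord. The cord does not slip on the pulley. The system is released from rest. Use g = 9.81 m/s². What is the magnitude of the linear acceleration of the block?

I = ½MR² = (1/2)(3.09)(0.248)² = 0.09502 kg·m².
Block: mg − T = ma. Pulley: TR = Iα. No-slip: a = αR, so T = (I/R²)a = 1.545·a.
Then mg = (m + 1.545)a, so a = (1.17)(9.81)/(1.17 + 1.545) = 4.228 m/s².

a ≈ 4.23 m/s²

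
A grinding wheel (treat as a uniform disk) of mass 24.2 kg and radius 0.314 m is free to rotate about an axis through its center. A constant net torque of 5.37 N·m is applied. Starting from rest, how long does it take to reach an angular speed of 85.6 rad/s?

t ≈ 19.0 s

I = ½MR² = (1/2)(24.2)(0.314)² = 1.193 kg·m².
α = τ/I = 5.37/1.193 = 4.501 rad/s².
ω = αt ⇒ t = ω/α = 85.6/4.501 = 19.02 s.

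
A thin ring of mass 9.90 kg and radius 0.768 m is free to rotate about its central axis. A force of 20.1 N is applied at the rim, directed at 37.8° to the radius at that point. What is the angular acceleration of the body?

I = MR² = (9.90)(0.768)² = 5.839 kg·m².
Only the tangential component produces torque: τ = F R sinθ = (20.1)(0.768) sin 37.8° = 9.461 N·m.
From τ = Iα: α = 9.461/5.839 = 1.620 rad/s².

α ≈ 1.62 rad/s²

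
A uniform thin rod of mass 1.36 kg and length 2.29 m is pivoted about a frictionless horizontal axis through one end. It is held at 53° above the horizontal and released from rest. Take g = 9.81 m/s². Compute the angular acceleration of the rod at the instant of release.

α ≈ 3.87 rad/s²

About the pivot, I = (1/3)ML² = (1/3)(1.36)(2.29)² = 2.377 kg·m².
The weight acts at the center, a distance L/2 = 1.145 m from the pivot; τ = Mg(L/2) cos 53° = 9.193 N·m.
α = τ/I = 9.193/2.377 = 3.867 rad/s².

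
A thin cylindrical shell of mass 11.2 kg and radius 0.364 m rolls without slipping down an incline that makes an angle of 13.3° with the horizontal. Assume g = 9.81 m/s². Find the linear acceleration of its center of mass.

a ≈ 1.13 m/s²

Translation along the incline: Mg sinθ − f = Ma.
Rotation about the center: fR = Iα with I = MR². No-slip gives a = αR, so f = (I/R²)a = M a.
Substituting: Mg sinθ = (1 + 1.000)Ma, so a = g sinθ/(1 + 1.000) = (9.81) sin 13.3° / 2.000 = 1.128 m/s².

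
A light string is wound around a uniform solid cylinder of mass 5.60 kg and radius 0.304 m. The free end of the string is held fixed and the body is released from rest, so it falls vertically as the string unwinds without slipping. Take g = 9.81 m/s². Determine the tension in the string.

Translation: Mg − T = Ma. Rotation about the center: TR = Iα with I = ½MR².
With a = αR: T = (I/R²)a = (1/2)M a, so Mg = (1 + 0.5000)Ma.
a = g/(1 + 0.5000) = 9.81/1.500 = 6.540 m/s².
T = 0.5000·M·a = (0.5000)(5.60)(6.540) = 18.31 N.

T ≈ 18.3 N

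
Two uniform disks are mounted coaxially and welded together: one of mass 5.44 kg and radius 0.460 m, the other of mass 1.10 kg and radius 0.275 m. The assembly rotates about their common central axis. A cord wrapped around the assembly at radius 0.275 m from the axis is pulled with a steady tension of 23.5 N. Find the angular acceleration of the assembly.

I = ½M₁R₁² + ½M₂R₂² = ½(5.44)(0.460)² + ½(1.10)(0.275)² = 0.6171 kg·m².
τ = F r = (23.5)(0.275) = 6.463 N·m.
α = τ/I = 6.463/0.6171 = 10.47 rad/s².

α ≈ 10.5 rad/s²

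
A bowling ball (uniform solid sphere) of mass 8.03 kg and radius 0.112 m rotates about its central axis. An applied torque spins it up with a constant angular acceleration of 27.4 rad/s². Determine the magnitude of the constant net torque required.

I = (2/5)MR² = (2/5)(8.03)(0.112)² = 0.04029 kg·m².
τ = Iα = (0.04029)(27.40) = 1.104 N·m.

τ ≈ 1.10 N·m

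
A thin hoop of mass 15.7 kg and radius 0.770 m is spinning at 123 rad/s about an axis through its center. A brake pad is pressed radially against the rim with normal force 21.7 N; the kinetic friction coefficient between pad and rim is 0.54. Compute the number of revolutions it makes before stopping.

≈ 1240 revolutions

I = MR² = (15.7)(0.770)² = 9.309 kg·m².
Friction force f = μN = (0.54)(21.7) = 11.72 N at the rim; torque magnitude τ = fR = 9.023 N·m, opposing ω.
|α| = τ/I = 9.023/9.309 = 0.9693 rad/s² (deceleration).
ω² = ω₀² − 2|α|θ with ω = 0 ⇒ θ = ω₀²/(2|α|) = 7804 rad = 1242 rev.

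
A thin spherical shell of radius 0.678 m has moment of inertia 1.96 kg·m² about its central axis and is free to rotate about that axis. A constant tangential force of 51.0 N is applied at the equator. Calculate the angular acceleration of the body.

τ = F R = (51.0)(0.678) = 34.58 N·m.
From τ = Iα: α = 34.58/1.960 = 17.64 rad/s².

α ≈ 17.6 rad/s²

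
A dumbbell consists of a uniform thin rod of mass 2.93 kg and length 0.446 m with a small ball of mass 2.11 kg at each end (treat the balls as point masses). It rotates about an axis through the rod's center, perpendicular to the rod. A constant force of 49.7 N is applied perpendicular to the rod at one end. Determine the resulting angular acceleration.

α ≈ 42.9 rad/s²

I_rod = (1/12)ML² = (1/12)(2.93)(0.446)² = 0.04857 kg·m².
I_balls = 2·m·(L/2)² = 2(2.11)(0.2230)² = 0.2099 kg·m².
Total I = 0.2584 kg·m².
τ = F·(L/2) = (49.7)(0.223) = 11.08 N·m.
α = τ/I = 11.08/0.2584 = 42.89 rad/s².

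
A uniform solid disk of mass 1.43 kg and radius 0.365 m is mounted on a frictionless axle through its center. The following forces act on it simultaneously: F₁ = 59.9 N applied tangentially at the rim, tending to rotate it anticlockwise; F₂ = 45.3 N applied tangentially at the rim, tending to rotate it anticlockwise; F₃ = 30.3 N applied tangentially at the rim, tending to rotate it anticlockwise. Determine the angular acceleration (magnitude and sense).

I = ½MR² = (1/2)(1.43)(0.365)² = 0.09526 kg·m².
Taking anticlockwise as positive: τ₁ = +(59.9)(0.365) = +21.86 N·m; τ₂ = +(45.3)(0.365) = +16.53 N·m; τ₃ = +(30.3)(0.365) = +11.06 N·m.
Net torque τ = 49.46 N·m.
α = τ/I = 49.46/0.09526 = 519.2 rad/s².

α ≈ 519 rad/s², anticlockwise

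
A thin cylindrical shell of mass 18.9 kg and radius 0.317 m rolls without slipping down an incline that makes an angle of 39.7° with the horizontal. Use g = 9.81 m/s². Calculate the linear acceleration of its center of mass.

a ≈ 3.13 m/s²

Translation along the incline: Mg sinθ − f = Ma.
Rotation about the center: fR = Iα with I = MR². No-slip gives a = αR, so f = (I/R²)a = M a.
Substituting: Mg sinθ = (1 + 1.000)Ma, so a = g sinθ/(1 + 1.000) = (9.81) sin 39.7° / 2.000 = 3.133 m/s².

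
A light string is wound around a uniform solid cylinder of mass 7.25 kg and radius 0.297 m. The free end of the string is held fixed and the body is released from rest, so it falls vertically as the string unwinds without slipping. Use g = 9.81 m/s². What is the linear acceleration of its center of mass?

Translation: Mg − T = Ma. Rotation about the center: TR = Iα with I = ½MR².
With a = αR: T = (I/R²)a = (1/2)M a, so Mg = (1 + 0.5000)Ma.
a = g/(1 + 0.5000) = 9.81/1.500 = 6.540 m/s².

a ≈ 6.54 m/s²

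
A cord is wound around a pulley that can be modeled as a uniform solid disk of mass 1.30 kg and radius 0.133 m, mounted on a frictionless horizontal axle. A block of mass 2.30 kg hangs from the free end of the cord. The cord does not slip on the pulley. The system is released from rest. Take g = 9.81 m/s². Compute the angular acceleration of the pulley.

α ≈ 57.5 rad/s²

I = ½MR² = (1/2)(1.30)(0.133)² = 0.01150 kg·m².
Block: mg − T = ma. Pulley: TR = Iα. No-slip: a = αR, so T = (I/R²)a = 0.6500·a.
Then mg = (m + 0.6500)a, so a = (2.30)(9.81)/(2.30 + 0.6500) = 7.648 m/s².
α = a/R = 7.648/0.133 = 57.51 rad/s².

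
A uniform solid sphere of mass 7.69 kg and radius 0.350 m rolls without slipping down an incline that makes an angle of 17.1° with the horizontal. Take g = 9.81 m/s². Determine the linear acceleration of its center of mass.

Translation along the incline: Mg sinθ − f = Ma.
Rotation about the center: fR = Iα with I = (2/5)MR². No-slip gives a = αR, so f = (I/R²)a = (2/5)M a.
Substituting: Mg sinθ = (1 + 0.4000)Ma, so a = g sinθ/(1 + 0.4000) = (9.81) sin 17.1° / 1.400 = 2.060 m/s².

a ≈ 2.06 m/s²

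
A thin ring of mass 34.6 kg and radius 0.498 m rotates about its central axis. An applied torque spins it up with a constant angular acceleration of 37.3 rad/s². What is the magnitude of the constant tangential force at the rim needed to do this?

I = MR² = (34.6)(0.498)² = 8.581 kg·m².
The required torque is τ = Iα = (8.581)(37.30) = 320.1 N·m.
A tangential force at the rim gives τ = FR, so F = τ/R = 320.1/0.498 = 642.7 N.

F ≈ 643 N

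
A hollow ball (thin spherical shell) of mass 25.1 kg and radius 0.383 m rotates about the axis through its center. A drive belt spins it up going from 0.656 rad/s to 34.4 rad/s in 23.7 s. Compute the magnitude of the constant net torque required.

τ ≈ 3.49 N·m

I = (2/3)MR² = (2/3)(25.1)(0.383)² = 2.455 kg·m².
α = Δω/Δt = (34.4 − 0.656)/23.7 = 1.424 rad/s².
τ = Iα = (2.455)(1.424) = 3.495 N·m.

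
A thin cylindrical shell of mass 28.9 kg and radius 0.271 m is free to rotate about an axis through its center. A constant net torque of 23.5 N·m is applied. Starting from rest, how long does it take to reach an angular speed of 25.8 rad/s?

I = MR² = (28.9)(0.271)² = 2.122 kg·m².
α = τ/I = 23.5/2.122 = 11.07 rad/s².
ω = αt ⇒ t = ω/α = 25.8/11.07 = 2.330 s.

t ≈ 2.33 s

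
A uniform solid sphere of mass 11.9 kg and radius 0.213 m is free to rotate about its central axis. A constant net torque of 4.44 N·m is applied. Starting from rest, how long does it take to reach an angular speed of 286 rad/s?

I = (2/5)MR² = (2/5)(11.9)(0.213)² = 0.2160 kg·m².
α = τ/I = 4.44/0.2160 = 20.56 rad/s².
ω = αt ⇒ t = ω/α = 286/20.56 = 13.91 s.

t ≈ 13.9 s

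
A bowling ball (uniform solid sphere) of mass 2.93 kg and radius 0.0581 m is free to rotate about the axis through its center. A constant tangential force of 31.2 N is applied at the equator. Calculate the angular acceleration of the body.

I = (2/5)MR² = (2/5)(2.93)(0.0581)² = 0.003956 kg·m².
τ = F R = (31.2)(0.0581) = 1.813 N·m.
From τ = Iα: α = 1.813/0.003956 = 458.2 rad/s².

α ≈ 458 rad/s²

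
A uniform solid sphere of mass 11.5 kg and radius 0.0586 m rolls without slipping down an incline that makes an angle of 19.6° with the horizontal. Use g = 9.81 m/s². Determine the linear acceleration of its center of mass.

a ≈ 2.35 m/s²

Translation along the incline: Mg sinθ − f = Ma.
Rotation about the center: fR = Iα with I = (2/5)MR². No-slip gives a = αR, so f = (I/R²)a = (2/5)M a.
Substituting: Mg sinθ = (1 + 0.4000)Ma, so a = g sinθ/(1 + 0.4000) = (9.81) sin 19.6° / 1.400 = 2.351 m/s².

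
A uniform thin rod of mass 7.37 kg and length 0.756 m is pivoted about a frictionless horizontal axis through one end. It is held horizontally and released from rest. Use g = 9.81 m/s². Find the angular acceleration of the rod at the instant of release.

α ≈ 19.5 rad/s²

About the pivot, I = (1/3)ML² = (1/3)(7.37)(0.756)² = 1.404 kg·m².
The weight acts at the center, a distance L/2 = 0.3780 m from the pivot; τ = Mg(L/2) = 27.33 N·m.
α = τ/I = 27.33/1.404 = 19.46 rad/s².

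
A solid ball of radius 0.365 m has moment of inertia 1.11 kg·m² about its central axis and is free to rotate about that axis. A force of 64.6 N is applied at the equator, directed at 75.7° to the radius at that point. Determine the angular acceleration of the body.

α ≈ 20.6 rad/s²

Only the tangential component produces torque: τ = F R sinθ = (64.6)(0.365) sin 75.7° = 22.85 N·m.
Newton's second law for rotation, τ = Iα, gives α = τ/I = 22.85/1.110 = 20.58 rad/s².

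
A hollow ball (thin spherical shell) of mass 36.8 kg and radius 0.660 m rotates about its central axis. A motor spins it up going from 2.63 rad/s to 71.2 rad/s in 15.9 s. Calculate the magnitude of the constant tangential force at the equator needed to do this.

F ≈ 69.8 N

I = (2/3)MR² = (2/3)(36.8)(0.660)² = 10.69 kg·m².
α = Δω/Δt = (71.2 − 2.63)/15.9 = 4.313 rad/s².
The required torque is τ = Iα = (10.69)(4.313) = 46.09 N·m.
A tangential force at the equator gives τ = FR, so F = τ/R = 46.09/0.660 = 69.83 N.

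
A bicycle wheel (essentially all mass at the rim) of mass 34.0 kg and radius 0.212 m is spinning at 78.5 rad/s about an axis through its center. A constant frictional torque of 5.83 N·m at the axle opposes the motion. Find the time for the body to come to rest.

I = MR² = (34.0)(0.212)² = 1.528 kg·m².
The net torque has magnitude 5.83 N·m, opposing ω.
|α| = τ/I = 5.830/1.528 = 3.815 rad/s² (deceleration).
0 = ω₀ − |α|t ⇒ t = ω₀/|α| = 78.5/3.815 = 20.58 s.

t ≈ 20.6 s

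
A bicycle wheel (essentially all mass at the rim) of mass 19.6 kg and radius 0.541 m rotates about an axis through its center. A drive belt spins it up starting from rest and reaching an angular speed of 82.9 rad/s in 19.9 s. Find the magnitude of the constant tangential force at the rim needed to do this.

I = MR² = (19.6)(0.541)² = 5.737 kg·m².
α = Δω/Δt = (82.9 − 0)/19.9 = 4.166 rad/s².
The required torque is τ = Iα = (5.737)(4.166) = 23.90 N·m.
A tangential force at the rim gives τ = FR, so F = τ/R = 23.90/0.541 = 44.17 N.

F ≈ 44.2 N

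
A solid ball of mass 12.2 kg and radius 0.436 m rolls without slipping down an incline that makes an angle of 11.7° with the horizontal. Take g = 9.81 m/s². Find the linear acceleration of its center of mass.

a ≈ 1.42 m/s²

Translation along the incline: Mg sinθ − f = Ma.
Rotation about the center: fR = Iα with I = (2/5)MR². No-slip gives a = αR, so f = (I/R²)a = (2/5)M a.
Substituting: Mg sinθ = (1 + 0.4000)Ma, so a = g sinθ/(1 + 0.4000) = (9.81) sin 11.7° / 1.400 = 1.421 m/s².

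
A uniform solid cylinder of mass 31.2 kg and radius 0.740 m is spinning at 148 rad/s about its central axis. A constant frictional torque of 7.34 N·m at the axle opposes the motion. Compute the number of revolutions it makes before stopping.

≈ 2030 revolutions

I = ½MR² = (1/2)(31.2)(0.740)² = 8.543 kg·m².
The net torque has magnitude 7.34 N·m, opposing ω.
|α| = τ/I = 7.340/8.543 = 0.8592 rad/s² (deceleration).
ω² = ω₀² − 2|α|θ with ω = 0 ⇒ θ = ω₀²/(2|α|) = 12750 rad = 2029 rev.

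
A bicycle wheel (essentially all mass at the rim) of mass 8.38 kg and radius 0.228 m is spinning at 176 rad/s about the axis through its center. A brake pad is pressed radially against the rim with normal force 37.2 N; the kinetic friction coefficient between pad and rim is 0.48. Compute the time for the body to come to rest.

I = MR² = (8.38)(0.228)² = 0.4356 kg·m².
Friction force f = μN = (0.48)(37.2) = 17.86 N at the rim; torque magnitude τ = fR = 4.071 N·m, opposing ω.
|α| = τ/I = 4.071/0.4356 = 9.346 rad/s² (deceleration).
0 = ω₀ − |α|t ⇒ t = ω₀/|α| = 176/9.346 = 18.83 s.

t ≈ 18.8 s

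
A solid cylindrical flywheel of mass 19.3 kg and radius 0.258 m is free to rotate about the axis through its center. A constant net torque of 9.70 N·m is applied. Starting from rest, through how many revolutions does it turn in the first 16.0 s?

I = ½MR² = (1/2)(19.3)(0.258)² = 0.6423 kg·m².
α = τ/I = 9.70/0.6423 = 15.10 rad/s².
θ = ½αt² = ½(15.10)(16.0)² = 1933 rad.
Revolutions = θ/(2π) = 307.6.

≈ 308 revolutions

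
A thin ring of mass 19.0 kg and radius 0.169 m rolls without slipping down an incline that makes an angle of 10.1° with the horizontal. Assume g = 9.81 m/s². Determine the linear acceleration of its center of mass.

Translation along the incline: Mg sinθ − f = Ma.
Rotation about the center: fR = Iα with I = MR². No-slip gives a = αR, so f = (I/R²)a = M a.
Substituting: Mg sinθ = (1 + 1.000)Ma, so a = g sinθ/(1 + 1.000) = (9.81) sin 10.1° / 2.000 = 0.8602 m/s².

a ≈ 0.860 m/s²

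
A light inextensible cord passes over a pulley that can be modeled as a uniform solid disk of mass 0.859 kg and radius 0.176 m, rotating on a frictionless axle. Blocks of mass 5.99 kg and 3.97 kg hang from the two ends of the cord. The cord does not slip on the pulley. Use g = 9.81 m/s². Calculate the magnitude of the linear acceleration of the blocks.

a ≈ 1.91 m/s²

I = ½MR² = (1/2)(0.859)(0.176)² = 0.01330 kg·m².
Heavier block: m₁g − T₁ = m₁a. Lighter block: T₂ − m₂g = m₂a.
Pulley: (T₁ − T₂)R = Iα = I(a/R), so T₁ − T₂ = (I/R²)a = (1/2)M_p a = 0.4295·a.
Adding the three: (m₁ − m₂)g = (m₁ + m₂ + 0.4295)a, so a = (5.99 − 3.97)(9.81)/(5.99 + 3.97 + 0.4295) = 1.907 m/s².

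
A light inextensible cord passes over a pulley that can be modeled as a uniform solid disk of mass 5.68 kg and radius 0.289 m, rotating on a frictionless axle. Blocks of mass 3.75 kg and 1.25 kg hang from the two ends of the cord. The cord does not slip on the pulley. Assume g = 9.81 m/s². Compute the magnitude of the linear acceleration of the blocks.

I = ½MR² = (1/2)(5.68)(0.289)² = 0.2372 kg·m².
Heavier block: m₁g − T₁ = m₁a. Lighter block: T₂ − m₂g = m₂a.
Pulley: (T₁ − T₂)R = Iα = I(a/R), so T₁ − T₂ = (I/R²)a = (1/2)M_p a = 2.840·a.
Adding the three: (m₁ − m₂)g = (m₁ + m₂ + 2.840)a, so a = (3.75 − 1.25)(9.81)/(3.75 + 1.25 + 2.840) = 3.128 m/s².

a ≈ 3.13 m/s²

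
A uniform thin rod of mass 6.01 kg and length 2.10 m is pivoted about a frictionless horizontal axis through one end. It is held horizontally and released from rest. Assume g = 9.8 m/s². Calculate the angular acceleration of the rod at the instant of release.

About the pivot, I = (1/3)ML² = (1/3)(6.01)(2.10)² = 8.835 kg·m².
The weight acts at the center, a distance L/2 = 1.050 m from the pivot; τ = Mg(L/2) = 61.84 N·m.
α = τ/I = 61.84/8.835 = 7.000 rad/s².
(Equivalently α = (3g/(2L)) = 7.000 rad/s².)

α ≈ 7.00 rad/s²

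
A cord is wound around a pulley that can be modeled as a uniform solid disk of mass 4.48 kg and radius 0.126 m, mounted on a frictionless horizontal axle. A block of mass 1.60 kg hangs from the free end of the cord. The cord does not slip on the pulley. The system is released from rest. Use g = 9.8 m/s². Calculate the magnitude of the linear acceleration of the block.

I = ½MR² = (1/2)(4.48)(0.126)² = 0.03556 kg·m².
Block: mg − T = ma. Pulley: TR = Iα. No-slip: a = αR, so T = (I/R²)a = 2.240·a.
Then mg = (m + 2.240)a, so a = (1.60)(9.8)/(1.60 + 2.240) = 4.083 m/s².

a ≈ 4.08 m/s²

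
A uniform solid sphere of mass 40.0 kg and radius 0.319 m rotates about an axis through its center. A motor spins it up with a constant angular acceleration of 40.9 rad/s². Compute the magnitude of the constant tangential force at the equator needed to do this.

I = (2/5)MR² = (2/5)(40.0)(0.319)² = 1.628 kg·m².
The required torque is τ = Iα = (1.628)(40.90) = 66.59 N·m.
A tangential force at the equator gives τ = FR, so F = τ/R = 66.59/0.319 = 208.8 N.

F ≈ 209 N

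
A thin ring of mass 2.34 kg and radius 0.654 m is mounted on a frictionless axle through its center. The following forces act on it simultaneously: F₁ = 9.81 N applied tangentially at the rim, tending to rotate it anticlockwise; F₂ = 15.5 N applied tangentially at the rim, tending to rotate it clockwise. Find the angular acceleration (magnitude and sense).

α ≈ 3.72 rad/s², clockwise

I = MR² = (2.34)(0.654)² = 1.001 kg·m².
Taking anticlockwise as positive: τ₁ = +(9.81)(0.654) = +6.416 N·m; τ₂ = −(15.5)(0.654) = −10.14 N·m.
Net torque τ = -3.721 N·m.
α = τ/I = -3.721/1.001 = -3.718 rad/s².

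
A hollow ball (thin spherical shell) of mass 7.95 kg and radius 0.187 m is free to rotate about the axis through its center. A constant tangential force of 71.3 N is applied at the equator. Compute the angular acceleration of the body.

α ≈ 71.9 rad/s²

I = (2/3)MR² = (2/3)(7.95)(0.187)² = 0.1853 kg·m².
τ = F R = (71.3)(0.187) = 13.33 N·m.
From τ = Iα: α = 13.33/0.1853 = 71.94 rad/s².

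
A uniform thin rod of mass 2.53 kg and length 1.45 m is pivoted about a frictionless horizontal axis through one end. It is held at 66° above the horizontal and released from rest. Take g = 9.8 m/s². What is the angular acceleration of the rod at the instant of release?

α ≈ 4.12 rad/s²

About the pivot, I = (1/3)ML² = (1/3)(2.53)(1.45)² = 1.773 kg·m².
The weight acts at the center, a distance L/2 = 0.7250 m from the pivot; τ = Mg(L/2) cos 66° = 7.311 N·m.
α = τ/I = 7.311/1.773 = 4.123 rad/s².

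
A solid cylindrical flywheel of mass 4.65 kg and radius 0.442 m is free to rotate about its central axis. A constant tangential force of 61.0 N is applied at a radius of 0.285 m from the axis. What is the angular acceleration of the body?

α ≈ 38.3 rad/s²

I = ½MR² = (1/2)(4.65)(0.442)² = 0.4542 kg·m².
τ = F·r = (61.0)(0.285) = 17.38 N·m.
From τ = Iα: α = 17.38/0.4542 = 38.27 rad/s².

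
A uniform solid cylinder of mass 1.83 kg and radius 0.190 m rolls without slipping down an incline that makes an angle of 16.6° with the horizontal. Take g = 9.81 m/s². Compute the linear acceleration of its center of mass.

a ≈ 1.87 m/s²

Translation along the incline: Mg sinθ − f = Ma.
Rotation about the center: fR = Iα with I = ½MR². No-slip gives a = αR, so f = (I/R²)a = (1/2)M a.
Substituting: Mg sinθ = (1 + 0.5000)Ma, so a = g sinθ/(1 + 0.5000) = (9.81) sin 16.6° / 1.500 = 1.868 m/s².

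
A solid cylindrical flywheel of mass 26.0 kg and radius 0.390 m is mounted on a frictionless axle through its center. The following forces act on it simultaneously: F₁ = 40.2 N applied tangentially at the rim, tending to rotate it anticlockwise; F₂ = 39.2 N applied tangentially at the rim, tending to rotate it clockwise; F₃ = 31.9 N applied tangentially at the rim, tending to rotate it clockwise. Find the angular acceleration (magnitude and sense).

I = ½MR² = (1/2)(26.0)(0.390)² = 1.977 kg·m².
Taking anticlockwise as positive: τ₁ = +(40.2)(0.390) = +15.68 N·m; τ₂ = −(39.2)(0.390) = −15.29 N·m; τ₃ = −(31.9)(0.390) = −12.44 N·m.
Net torque τ = -12.05 N·m.
α = τ/I = -12.05/1.977 = -6.095 rad/s².

α ≈ 6.09 rad/s², clockwise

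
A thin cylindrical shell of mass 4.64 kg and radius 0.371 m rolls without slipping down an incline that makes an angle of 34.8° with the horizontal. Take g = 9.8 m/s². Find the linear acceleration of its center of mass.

a ≈ 2.80 m/s²

Translation along the incline: Mg sinθ − f = Ma.
Rotation about the center: fR = Iα with I = MR². No-slip gives a = αR, so f = (I/R²)a = M a.
Substituting: Mg sinθ = (1 + 1.000)Ma, so a = g sinθ/(1 + 1.000) = (9.8) sin 34.8° / 2.000 = 2.796 m/s².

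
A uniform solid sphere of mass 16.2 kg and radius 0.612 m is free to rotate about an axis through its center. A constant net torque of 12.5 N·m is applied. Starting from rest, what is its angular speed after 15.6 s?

I = (2/5)MR² = (2/5)(16.2)(0.612)² = 2.427 kg·m².
α = τ/I = 12.5/2.427 = 5.150 rad/s².
ω = ω₀ + αt = 0 + (5.150)(15.6) = 80.34 rad/s.

ω ≈ 80.3 rad/s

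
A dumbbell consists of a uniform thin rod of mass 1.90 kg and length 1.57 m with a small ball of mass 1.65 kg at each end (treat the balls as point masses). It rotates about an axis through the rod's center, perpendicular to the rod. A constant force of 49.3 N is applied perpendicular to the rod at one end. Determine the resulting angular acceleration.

I_rod = (1/12)ML² = (1/12)(1.90)(1.57)² = 0.3903 kg·m².
I_balls = 2·m·(L/2)² = 2(1.65)(0.7850)² = 2.034 kg·m².
Total I = 2.424 kg·m².
τ = F·(L/2) = (49.3)(0.785) = 38.70 N·m.
α = τ/I = 38.70/2.424 = 15.97 rad/s².

α ≈ 16.0 rad/s²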